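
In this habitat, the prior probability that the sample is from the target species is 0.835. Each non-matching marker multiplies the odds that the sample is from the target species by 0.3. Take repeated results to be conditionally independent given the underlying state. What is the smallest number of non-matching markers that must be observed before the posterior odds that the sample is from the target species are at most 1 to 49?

5

Prior odds = 0.835/0.165 = 167/33.
Likelihood ratio per non-matching marker = 0.3.
Target odds = 1/49.
Need (167/33) × 0.3ⁿ ≤ 1/49, i.e. 0.3ⁿ ≤ 33/8183.
0.3⁴ = 0.0081 is still above 33/8183 but 0.3⁵ = 243/100000 is at or below it, so n = 5.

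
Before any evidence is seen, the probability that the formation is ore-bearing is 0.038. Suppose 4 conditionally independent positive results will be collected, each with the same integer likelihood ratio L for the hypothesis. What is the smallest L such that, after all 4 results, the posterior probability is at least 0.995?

9

Prior odds = 0.038/0.962 = 19/481.
Target odds = 0.995/0.005 = 199.
Need L⁴ ≥ 199 ÷ (19/481) = 95719/19.
8⁴ = 4096 < 95719/19 ≤ 6561 = 9⁴, so L = 9.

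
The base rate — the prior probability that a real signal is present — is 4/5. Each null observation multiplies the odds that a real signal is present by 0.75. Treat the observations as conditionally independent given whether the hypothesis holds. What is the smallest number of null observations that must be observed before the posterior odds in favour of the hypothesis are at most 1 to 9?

13

Prior odds: 0.8 ÷ 0.2 = 4.
Likelihood ratio per null observation = 0.75.
Target odds = 1/9.
Need 4 × 0.75ⁿ ≤ 1/9, i.e. 0.75ⁿ ≤ 1/36.
0.75¹² = 531441/16777216 is still above 1/36 but 0.75¹³ = 1594323/67108864 is at or below it, so n = 13.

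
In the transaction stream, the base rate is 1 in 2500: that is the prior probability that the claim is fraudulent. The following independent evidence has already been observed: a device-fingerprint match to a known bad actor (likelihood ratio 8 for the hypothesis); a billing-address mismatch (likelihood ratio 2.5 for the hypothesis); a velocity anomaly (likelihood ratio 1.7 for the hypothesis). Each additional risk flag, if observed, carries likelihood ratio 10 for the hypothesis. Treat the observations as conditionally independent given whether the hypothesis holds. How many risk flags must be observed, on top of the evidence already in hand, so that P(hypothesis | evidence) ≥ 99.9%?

5

Prior odds = 0.0004/0.9996 = 1/2499.
Combined Bayes factor of the evidence already in hand = 8 × 2.5 × 1.7 = 34.
Odds after that evidence = (1/2499) × 34 = 2/147.
Target odds = 0.999/0.001 = 999.
Need 10ⁿ ≥ 999 ÷ (2/147) = 73426.5.
10⁴ = 10000 falls short of 73426.5 but 10⁵ = 100000 reaches it, so n = 5.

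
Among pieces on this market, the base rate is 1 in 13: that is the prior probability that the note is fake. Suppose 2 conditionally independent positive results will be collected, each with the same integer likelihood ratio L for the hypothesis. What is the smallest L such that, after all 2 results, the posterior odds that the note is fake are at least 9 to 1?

Prior odds = (1/13)/(12/13) = 1/12.
Target odds = 9.
Need L² ≥ 9 ÷ (1/12) = 108.
10² = 100 < 108 ≤ 121 = 11², so L = 11.

11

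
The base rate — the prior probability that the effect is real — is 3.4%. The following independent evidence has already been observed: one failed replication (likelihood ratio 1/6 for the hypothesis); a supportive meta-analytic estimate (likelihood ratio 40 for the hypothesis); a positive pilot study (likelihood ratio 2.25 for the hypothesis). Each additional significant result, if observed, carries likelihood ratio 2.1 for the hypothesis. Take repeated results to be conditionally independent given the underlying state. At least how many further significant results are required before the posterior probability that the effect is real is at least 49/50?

Prior odds = 0.034/0.966 = 17/483.
Combined Bayes factor of the evidence already in hand = (1/6) × 40 × 2.25 = 15.
Odds after that evidence = (17/483) × 15 = 85/161.
Target odds = 0.98/0.02 = 49.
Need 2.1ⁿ ≥ 49 ÷ (85/161) = 7889/85.
2.1⁶ = 85766121/1000000 falls short of 7889/85 but 2.1⁷ ≈180.109 reaches it, so n = 7.

7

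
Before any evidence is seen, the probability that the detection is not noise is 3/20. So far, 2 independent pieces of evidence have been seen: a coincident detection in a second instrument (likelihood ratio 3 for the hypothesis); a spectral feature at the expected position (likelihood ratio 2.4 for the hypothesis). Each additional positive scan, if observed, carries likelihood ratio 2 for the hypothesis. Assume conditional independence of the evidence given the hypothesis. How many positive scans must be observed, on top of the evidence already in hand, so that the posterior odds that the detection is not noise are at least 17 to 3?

3

Prior odds = 0.15/0.85 = 3/17.
Combined Bayes factor of the evidence already in hand = 3 × 2.4 = 7.2.
Odds after that evidence = (3/17) × 7.2 = 108/85.
Target odds = 17/3.
Need 2ⁿ ≥ 17/3 ÷ (108/85) = 1445/324.
2² = 4 falls short of 1445/324 but 2³ = 8 reaches it, so n = 3.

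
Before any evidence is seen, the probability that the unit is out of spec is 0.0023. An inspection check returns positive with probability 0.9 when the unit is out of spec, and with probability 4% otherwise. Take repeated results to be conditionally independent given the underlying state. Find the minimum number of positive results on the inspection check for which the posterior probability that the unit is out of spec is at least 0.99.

Prior odds: 0.0023 ÷ 0.9977 = 23/9977.
Likelihood ratio of a positive result = 0.9/0.04 = 22.5.
Target posterior odds = 0.99/0.01 = 99.
Need (23/9977) × 22.5ⁿ ≥ 99, i.e. 22.5ⁿ ≥ 987723/23.
22.5³ = 11390.625 falls short of 987723/23 but 22.5⁴ = 256289.0625 reaches it, so n = 4.

4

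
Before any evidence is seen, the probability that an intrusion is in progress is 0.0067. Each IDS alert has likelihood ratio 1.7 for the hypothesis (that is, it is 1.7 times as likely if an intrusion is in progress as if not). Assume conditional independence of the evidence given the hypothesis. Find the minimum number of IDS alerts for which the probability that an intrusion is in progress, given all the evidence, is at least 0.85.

Prior odds = 0.0067/0.9933 = 67/9933.
Likelihood ratio per IDS alert = 1.7.
Target posterior odds = 0.85/0.15 = 17/3.
Need (67/9933) × 1.7ⁿ ≥ 17/3, i.e. 1.7ⁿ ≥ 56287/67.
1.7¹² ≈582.622 falls short of 56287/67 but 1.7¹³ ≈990.458 reaches it, so n = 13.

13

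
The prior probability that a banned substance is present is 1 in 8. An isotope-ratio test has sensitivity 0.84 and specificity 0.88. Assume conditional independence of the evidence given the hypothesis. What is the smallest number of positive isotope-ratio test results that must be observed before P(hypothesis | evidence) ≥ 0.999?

Prior odds: 0.125 ÷ 0.875 = 1/7.
False-positive rate = 1 − 0.88 = 0.12; likelihood ratio of a positive = 0.84/0.12 = 7.
Target odds: 0.999 ÷ 0.001 = 999.
Require 7ⁿ ≥ 999 ÷ (1/7) = 6993.
7⁴ = 2401 falls short of 6993 but 7⁵ = 16807 reaches it, so n = 5.

5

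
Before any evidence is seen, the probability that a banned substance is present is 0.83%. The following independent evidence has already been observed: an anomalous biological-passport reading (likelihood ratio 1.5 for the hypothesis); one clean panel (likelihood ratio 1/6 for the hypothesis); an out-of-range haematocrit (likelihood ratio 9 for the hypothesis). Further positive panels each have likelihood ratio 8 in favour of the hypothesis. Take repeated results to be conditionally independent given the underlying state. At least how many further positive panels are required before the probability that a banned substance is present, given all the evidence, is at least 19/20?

4

Prior odds = 0.0083/0.9917 = 83/9917.
Combined Bayes factor of the evidence already in hand = 1.5 × (1/6) × 9 = 2.25.
Odds after that evidence = (83/9917) × 2.25 = 747/39668.
Target odds = 0.95/0.05 = 19.
Need 8ⁿ ≥ 19 ÷ (747/39668) = 753692/747.
8³ = 512 falls short of 753692/747 but 8⁴ = 4096 reaches it, so n = 4.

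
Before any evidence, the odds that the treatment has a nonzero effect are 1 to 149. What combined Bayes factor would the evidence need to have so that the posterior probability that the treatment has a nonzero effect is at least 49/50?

Prior odds = 1/149.
Target odds = 0.98/0.02 = 49.
Required Bayes factor = 49 ÷ (1/149) = 7301.

7301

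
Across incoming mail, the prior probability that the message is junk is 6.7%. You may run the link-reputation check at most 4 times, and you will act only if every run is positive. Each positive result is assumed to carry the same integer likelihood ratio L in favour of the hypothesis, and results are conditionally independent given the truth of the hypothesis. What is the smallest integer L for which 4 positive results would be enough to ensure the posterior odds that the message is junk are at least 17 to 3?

3

Prior odds = 0.067/0.933 = 67/933.
Target odds = 17/3.
Need L⁴ ≥ 17/3 ÷ (67/933) = 5287/67.
2⁴ = 16 < 5287/67 ≤ 81 = 3⁴, so L = 3.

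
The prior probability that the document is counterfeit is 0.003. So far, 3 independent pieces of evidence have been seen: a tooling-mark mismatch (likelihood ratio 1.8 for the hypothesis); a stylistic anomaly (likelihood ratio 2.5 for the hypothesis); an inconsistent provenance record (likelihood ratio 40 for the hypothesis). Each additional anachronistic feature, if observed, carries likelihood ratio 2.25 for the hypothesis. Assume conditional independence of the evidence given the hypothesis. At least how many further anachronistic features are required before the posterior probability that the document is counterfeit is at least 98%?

6

Prior odds = 0.003/0.997 = 3/997.
Combined Bayes factor of the evidence already in hand = 1.8 × 2.5 × 40 = 180.
Odds after that evidence = (3/997) × 180 = 540/997.
Target odds = 0.98/0.02 = 49.
Need 2.25ⁿ ≥ 49 ÷ (540/997) = 48853/540.
2.25⁵ = 59049/1024 falls short of 48853/540 but 2.25⁶ = 531441/4096 reaches it, so n = 6.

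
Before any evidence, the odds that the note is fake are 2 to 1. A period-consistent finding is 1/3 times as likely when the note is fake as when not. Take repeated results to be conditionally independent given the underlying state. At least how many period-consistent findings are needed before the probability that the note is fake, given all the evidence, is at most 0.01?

Prior odds = 2.
Likelihood ratio per period-consistent finding = 1/3.
Target odds: 0.01 ÷ 0.99 = 1/99.
Need 2 × (1/3)ⁿ ≤ 1/99, i.e. (1/3)ⁿ ≤ 1/198.
(1/3)⁴ = 1/81 is still above 1/198 but (1/3)⁵ = 1/243 is at or below it, so n = 5.

5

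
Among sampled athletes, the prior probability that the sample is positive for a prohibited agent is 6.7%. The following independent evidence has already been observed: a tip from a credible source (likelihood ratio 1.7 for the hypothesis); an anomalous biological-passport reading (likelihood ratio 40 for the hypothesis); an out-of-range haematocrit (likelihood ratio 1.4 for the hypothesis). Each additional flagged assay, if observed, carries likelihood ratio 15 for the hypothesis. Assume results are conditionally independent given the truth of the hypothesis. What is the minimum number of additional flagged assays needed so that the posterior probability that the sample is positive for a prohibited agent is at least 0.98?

Prior odds = 0.067/0.933 = 67/933.
Combined Bayes factor of the evidence already in hand = 1.7 × 40 × 1.4 = 95.2.
Odds after that evidence = (67/933) × 95.2 = 31892/4665.
Target odds = 0.98/0.02 = 49.
Need 15ⁿ ≥ 49 ÷ (31892/4665) = 32655/4556.
15¹ = 15, which meets the required 32655/4556; so n = 1.

1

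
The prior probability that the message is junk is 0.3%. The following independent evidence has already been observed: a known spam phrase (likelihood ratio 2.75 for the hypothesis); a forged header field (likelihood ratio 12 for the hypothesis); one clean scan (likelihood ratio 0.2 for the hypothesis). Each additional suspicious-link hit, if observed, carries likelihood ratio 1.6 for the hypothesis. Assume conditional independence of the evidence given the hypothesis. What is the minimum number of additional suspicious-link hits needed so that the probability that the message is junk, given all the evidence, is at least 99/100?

Prior odds = 0.003/0.997 = 3/997.
Combined Bayes factor of the evidence already in hand = 2.75 × 12 × 0.2 = 6.6.
Odds after that evidence = (3/997) × 6.6 = 99/4985.
Target odds = 0.99/0.01 = 99.
Need 1.6ⁿ ≥ 99 ÷ (99/4985) = 4985.
1.6¹⁸ ≈4722.37 falls short of 4985 but 1.6¹⁹ ≈7555.79 reaches it, so n = 19.

19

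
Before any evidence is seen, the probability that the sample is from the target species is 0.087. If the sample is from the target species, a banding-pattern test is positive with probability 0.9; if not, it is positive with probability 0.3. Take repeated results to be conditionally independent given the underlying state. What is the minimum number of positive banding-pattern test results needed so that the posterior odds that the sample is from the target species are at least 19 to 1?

Prior odds: 0.087 ÷ 0.913 = 87/913.
Likelihood ratio of a positive = 0.9/0.3 = 3.
Target odds = 19.
Need (87/913) × 3ⁿ ≥ 19, i.e. 3ⁿ ≥ 17347/87.
3⁴ = 81 falls short of 17347/87 but 3⁵ = 243 reaches it, so n = 5.

5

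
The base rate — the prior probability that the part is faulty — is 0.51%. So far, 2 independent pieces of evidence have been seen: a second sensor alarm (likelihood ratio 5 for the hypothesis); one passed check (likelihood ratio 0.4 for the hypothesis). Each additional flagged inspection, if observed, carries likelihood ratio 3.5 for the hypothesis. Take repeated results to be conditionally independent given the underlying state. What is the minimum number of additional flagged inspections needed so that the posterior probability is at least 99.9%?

10

Prior odds = 0.0051/0.9949 = 51/9949.
Combined Bayes factor of the evidence already in hand = 5 × 0.4 = 2.
Odds after that evidence = (51/9949) × 2 = 102/9949.
Target odds = 0.999/0.001 = 999.
Need 3.5ⁿ ≥ 999 ÷ (102/9949) = 3313017/34.
3.5⁹ = 40353607/512 falls short of 3313017/34 but 3.5¹⁰ = 282475249/1024 reaches it, so n = 10.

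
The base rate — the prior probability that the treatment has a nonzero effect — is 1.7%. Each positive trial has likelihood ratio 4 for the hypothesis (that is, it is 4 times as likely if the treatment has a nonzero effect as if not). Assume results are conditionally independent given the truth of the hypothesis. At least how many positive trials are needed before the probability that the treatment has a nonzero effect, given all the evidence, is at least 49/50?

Prior odds = 0.017/0.983 = 17/983.
Likelihood ratio per positive trial = 4.
Target posterior odds = 0.98/0.02 = 49.
Need (17/983) × 4ⁿ ≥ 49, i.e. 4ⁿ ≥ 48167/17.
4⁵ = 1024 falls short of 48167/17 but 4⁶ = 4096 reaches it, so n = 6.

6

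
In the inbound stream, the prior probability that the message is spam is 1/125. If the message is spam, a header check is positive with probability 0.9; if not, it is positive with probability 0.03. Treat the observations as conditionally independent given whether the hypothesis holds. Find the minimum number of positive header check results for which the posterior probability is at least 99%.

3

Prior odds = 0.008/0.992 = 1/124.
Likelihood ratio of a positive = 0.9/0.03 = 30.
Target odds: 0.99 ÷ 0.01 = 99.
Require 30ⁿ ≥ 99 ÷ (1/124) = 12276.
30² = 900 falls short of 12276 but 30³ = 27000 reaches it, so n = 3.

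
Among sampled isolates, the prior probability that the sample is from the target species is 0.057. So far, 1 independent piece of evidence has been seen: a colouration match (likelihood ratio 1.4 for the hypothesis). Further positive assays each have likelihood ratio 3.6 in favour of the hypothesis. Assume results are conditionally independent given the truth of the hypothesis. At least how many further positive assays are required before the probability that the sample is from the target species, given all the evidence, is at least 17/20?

Prior odds = 0.057/0.943 = 57/943.
Bayes factor of the evidence already in hand = 1.4.
Odds after that evidence = (57/943) × 1.4 = 399/4715.
Target odds = 0.85/0.15 = 17/3.
Need 3.6ⁿ ≥ 17/3 ÷ (399/4715) = 80155/1197.
3.6³ = 46.656 falls short of 80155/1197 but 3.6⁴ = 167.9616 reaches it, so n = 4.

4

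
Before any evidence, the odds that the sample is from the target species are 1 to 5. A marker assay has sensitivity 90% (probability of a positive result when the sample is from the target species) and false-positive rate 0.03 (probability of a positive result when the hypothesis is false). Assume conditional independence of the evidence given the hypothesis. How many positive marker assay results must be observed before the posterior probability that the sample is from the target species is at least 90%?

Prior odds = 0.2.
Likelihood ratio of a positive result = 0.9/0.03 = 30.
Target posterior odds = 0.9/0.1 = 9.
Require 30ⁿ ≥ 9 ÷ 0.2 = 45.
30¹ = 30 falls short of 45 but 30² = 900 reaches it, so n = 2.

2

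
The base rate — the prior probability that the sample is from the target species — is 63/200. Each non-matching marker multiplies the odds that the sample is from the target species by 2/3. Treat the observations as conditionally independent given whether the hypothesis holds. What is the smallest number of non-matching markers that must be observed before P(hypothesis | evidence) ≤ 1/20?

6

Prior odds: 0.315 ÷ 0.685 = 63/137.
Likelihood ratio per non-matching marker = 2/3.
Target posterior odds = 0.05/0.95 = 1/19.
Need (63/137) × (2/3)ⁿ ≤ 1/19, i.e. (2/3)ⁿ ≤ 137/1197.
(2/3)⁵ = 32/243 is still above 137/1197 but (2/3)⁶ = 64/729 is at or below it, so n = 6.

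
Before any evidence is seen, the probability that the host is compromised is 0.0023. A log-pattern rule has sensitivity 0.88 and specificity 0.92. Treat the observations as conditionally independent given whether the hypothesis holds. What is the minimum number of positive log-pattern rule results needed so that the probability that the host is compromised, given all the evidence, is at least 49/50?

Prior odds = 0.0023/0.9977 = 23/9977.
False-positive rate = 1 − 0.92 = 0.08; likelihood ratio of a positive = 0.88/0.08 = 11.
Target odds: 0.98 ÷ 0.02 = 49.
Require 11ⁿ ≥ 49 ÷ (23/9977) = 488873/23.
11⁴ = 14641 falls short of 488873/23 but 11⁵ = 161051 reaches it, so n = 5.

5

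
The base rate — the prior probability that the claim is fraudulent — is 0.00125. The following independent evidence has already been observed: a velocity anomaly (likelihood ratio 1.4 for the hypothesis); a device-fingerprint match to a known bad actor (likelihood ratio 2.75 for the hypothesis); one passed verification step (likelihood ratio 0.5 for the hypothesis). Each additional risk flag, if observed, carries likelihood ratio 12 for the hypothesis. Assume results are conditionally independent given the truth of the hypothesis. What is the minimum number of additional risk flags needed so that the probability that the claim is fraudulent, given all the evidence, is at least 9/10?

Prior odds = 0.00125/0.99875 = 1/799.
Combined Bayes factor of the evidence already in hand = 1.4 × 2.75 × 0.5 = 1.925.
Odds after that evidence = (1/799) × 1.925 = 77/31960.
Target odds = 0.9/0.1 = 9.
Need 12ⁿ ≥ 9 ÷ (77/31960) = 287640/77.
12³ = 1728 falls short of 287640/77 but 12⁴ = 20736 reaches it, so n = 4.

4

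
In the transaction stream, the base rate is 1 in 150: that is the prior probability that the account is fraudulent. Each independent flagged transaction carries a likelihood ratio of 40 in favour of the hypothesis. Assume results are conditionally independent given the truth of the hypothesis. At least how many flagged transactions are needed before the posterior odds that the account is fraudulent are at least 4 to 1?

Prior odds: (1/150) ÷ (149/150) = 1/149.
Likelihood ratio per flagged transaction = 40.
Target odds = 4.
Require 40ⁿ ≥ 4 ÷ (1/149) = 596.
40¹ = 40 falls short of 596 but 40² = 1600 reaches it, so n = 2.

2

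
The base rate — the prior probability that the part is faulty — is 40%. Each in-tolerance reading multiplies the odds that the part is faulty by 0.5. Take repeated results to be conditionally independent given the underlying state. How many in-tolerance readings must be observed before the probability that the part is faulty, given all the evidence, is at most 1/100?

7

Prior odds: 0.4 ÷ 0.6 = 2/3.
Likelihood ratio per in-tolerance reading = 0.5.
Target posterior odds = 0.01/0.99 = 1/99.
Require 0.5ⁿ ≤ 1/99 ÷ (2/3) = 1/66.
0.5⁶ = 0.015625 is still above 1/66 but 0.5⁷ = 0.0078125 is at or below it, so n = 7.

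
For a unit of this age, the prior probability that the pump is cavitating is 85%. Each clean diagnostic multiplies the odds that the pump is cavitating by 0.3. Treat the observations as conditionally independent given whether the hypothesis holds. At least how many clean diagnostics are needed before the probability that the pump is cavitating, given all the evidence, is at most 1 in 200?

6

Prior odds: 0.85 ÷ 0.15 = 17/3.
Likelihood ratio per clean diagnostic = 0.3.
Target odds: 0.005 ÷ 0.995 = 1/199.
Need (17/3) × 0.3ⁿ ≤ 1/199, i.e. 0.3ⁿ ≤ 3/3383.
0.3⁵ = 243/100000 is still above 3/3383 but 0.3⁶ = 729/1000000 is at or below it, so n = 6.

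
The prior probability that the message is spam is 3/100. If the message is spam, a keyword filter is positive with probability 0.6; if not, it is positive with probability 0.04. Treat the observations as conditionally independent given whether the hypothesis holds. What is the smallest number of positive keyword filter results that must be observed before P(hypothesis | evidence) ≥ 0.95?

3

Prior odds: 0.03 ÷ 0.97 = 3/97.
Likelihood ratio of a positive = 0.6/0.04 = 15.
Target posterior odds = 0.95/0.05 = 19.
Need (3/97) × 15ⁿ ≥ 19, i.e. 15ⁿ ≥ 1843/3.
15² = 225 falls short of 1843/3 but 15³ = 3375 reaches it, so n = 3.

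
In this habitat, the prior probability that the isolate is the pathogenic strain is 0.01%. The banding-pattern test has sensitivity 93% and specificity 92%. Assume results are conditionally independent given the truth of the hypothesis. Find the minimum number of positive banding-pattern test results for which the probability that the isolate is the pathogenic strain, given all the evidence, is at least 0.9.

Prior odds: 0.0001 ÷ 0.9999 = 1/9999.
False-positive rate = 1 − 0.92 = 0.08; likelihood ratio of a positive = 0.93/0.08 = 11.625.
Target odds: 0.9 ÷ 0.1 = 9.
Need (1/9999) × 11.625ⁿ ≥ 9, i.e. 11.625ⁿ ≥ 89991.
11.625⁴ = 74805201/4096 falls short of 89991 but 11.625⁵ ≈212307 reaches it, so n = 5.

5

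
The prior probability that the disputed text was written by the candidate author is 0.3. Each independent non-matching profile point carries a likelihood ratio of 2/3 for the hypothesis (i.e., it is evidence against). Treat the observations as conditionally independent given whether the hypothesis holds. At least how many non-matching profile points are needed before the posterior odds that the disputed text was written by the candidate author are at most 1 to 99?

Prior odds: 0.3 ÷ 0.7 = 3/7.
Likelihood ratio per non-matching profile point = 2/3.
Target odds = 1/99.
Need (3/7) × (2/3)ⁿ ≤ 1/99, i.e. (2/3)ⁿ ≤ 7/297.
(2/3)⁹ = 512/19683 is still above 7/297 but (2/3)¹⁰ = 1024/59049 is at or below it, so n = 10.

10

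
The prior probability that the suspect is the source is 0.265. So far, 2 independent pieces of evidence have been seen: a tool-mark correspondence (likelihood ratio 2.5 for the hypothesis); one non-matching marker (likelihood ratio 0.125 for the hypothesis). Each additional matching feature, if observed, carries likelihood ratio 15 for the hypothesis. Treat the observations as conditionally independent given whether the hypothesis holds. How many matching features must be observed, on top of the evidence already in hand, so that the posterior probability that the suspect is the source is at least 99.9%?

Prior odds = 0.265/0.735 = 53/147.
Combined Bayes factor of the evidence already in hand = 2.5 × 0.125 = 0.3125.
Odds after that evidence = (53/147) × 0.3125 = 265/2352.
Target odds = 0.999/0.001 = 999.
Need 15ⁿ ≥ 999 ÷ (265/2352) = 2349648/265.
15³ = 3375 falls short of 2349648/265 but 15⁴ = 50625 reaches it, so n = 4.

4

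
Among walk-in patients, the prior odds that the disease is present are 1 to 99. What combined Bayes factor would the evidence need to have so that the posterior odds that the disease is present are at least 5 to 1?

495

Prior odds = 1/99.
Target odds = 5.
Required Bayes factor = 5 ÷ (1/99) = 495.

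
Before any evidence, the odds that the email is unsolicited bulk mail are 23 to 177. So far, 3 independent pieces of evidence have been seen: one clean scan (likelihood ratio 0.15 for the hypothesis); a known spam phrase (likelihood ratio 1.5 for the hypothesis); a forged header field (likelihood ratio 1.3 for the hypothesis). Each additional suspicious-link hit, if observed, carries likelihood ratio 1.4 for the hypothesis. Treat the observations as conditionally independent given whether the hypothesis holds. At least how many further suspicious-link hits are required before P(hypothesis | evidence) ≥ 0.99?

Prior odds = 23/177.
Combined Bayes factor of the evidence already in hand = 0.15 × 1.5 × 1.3 = 0.2925.
Odds after that evidence = (23/177) × 0.2925 = 897/23600.
Target odds = 0.99/0.01 = 99.
Need 1.4ⁿ ≥ 99 ÷ (897/23600) = 778800/299.
1.4²³ ≈2295.86 falls short of 778800/299 but 1.4²⁴ ≈3214.2 reaches it, so n = 24.

24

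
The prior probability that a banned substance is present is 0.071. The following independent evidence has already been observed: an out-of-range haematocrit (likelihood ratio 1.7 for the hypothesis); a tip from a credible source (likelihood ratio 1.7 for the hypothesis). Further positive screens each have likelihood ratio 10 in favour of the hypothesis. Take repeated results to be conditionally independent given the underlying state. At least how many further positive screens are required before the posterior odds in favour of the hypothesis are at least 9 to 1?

Prior odds = 0.071/0.929 = 71/929.
Combined Bayes factor of the evidence already in hand = 1.7 × 1.7 = 2.89.
Odds after that evidence = (71/929) × 2.89 = 20519/92900.
Target odds = 9.
Need 10ⁿ ≥ 9 ÷ (20519/92900) = 836100/20519.
10¹ = 10 falls short of 836100/20519 but 10² = 100 reaches it, so n = 2.

2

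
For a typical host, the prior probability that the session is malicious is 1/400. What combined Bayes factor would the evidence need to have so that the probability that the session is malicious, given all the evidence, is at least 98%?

19551

Prior odds = 0.0025/0.9975 = 1/399.
Target odds = 0.98/0.02 = 49.
Required Bayes factor = 49 ÷ (1/399) = 19551.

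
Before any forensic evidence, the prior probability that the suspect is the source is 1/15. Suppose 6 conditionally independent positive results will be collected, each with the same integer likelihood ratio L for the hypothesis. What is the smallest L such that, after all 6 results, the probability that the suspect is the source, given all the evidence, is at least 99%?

Prior odds = (1/15)/(14/15) = 1/14.
Target odds = 0.99/0.01 = 99.
Need L⁶ ≥ 99 ÷ (1/14) = 1386.
3⁶ = 729 < 1386 ≤ 4096 = 4⁶, so L = 4.

4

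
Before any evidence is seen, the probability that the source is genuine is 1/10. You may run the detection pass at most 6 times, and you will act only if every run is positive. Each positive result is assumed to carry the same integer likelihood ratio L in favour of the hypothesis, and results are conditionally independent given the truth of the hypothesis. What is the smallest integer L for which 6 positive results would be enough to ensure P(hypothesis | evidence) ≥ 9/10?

Prior odds = 0.1/0.9 = 1/9.
Target odds = 0.9/0.1 = 9.
Need L⁶ ≥ 9 ÷ (1/9) = 81.
2⁶ = 64 < 81 ≤ 729 = 3⁶, so L = 3.

3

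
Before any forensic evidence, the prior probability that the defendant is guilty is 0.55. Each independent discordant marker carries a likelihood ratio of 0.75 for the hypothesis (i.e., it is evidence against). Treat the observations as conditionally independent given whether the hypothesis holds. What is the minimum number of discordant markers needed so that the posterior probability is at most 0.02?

Prior odds: 0.55 ÷ 0.45 = 11/9.
Likelihood ratio per discordant marker = 0.75.
Target odds: 0.02 ÷ 0.98 = 1/49.
Require 0.75ⁿ ≤ 1/49 ÷ (11/9) = 9/539.
0.75¹⁴ = 4782969/268435456 is still above 9/539 but 0.75¹⁵ ≈0.0133635 is at or below it, so n = 15.

15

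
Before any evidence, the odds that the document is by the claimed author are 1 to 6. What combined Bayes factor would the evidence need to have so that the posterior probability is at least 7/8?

42

Prior odds = 1/6.
Target odds = 0.875/0.125 = 7.
Required Bayes factor = 7 ÷ (1/6) = 42.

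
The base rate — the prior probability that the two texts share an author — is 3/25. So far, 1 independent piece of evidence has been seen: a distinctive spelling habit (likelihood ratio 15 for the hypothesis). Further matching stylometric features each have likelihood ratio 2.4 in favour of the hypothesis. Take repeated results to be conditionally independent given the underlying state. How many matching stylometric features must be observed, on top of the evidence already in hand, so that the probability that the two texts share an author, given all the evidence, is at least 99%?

Prior odds = 0.12/0.88 = 3/22.
Bayes factor of the evidence already in hand = 15.
Odds after that evidence = (3/22) × 15 = 45/22.
Target odds = 0.99/0.01 = 99.
Need 2.4ⁿ ≥ 99 ÷ (45/22) = 48.4.
2.4⁴ = 33.1776 falls short of 48.4 but 2.4⁵ = 79.62624 reaches it, so n = 5.

5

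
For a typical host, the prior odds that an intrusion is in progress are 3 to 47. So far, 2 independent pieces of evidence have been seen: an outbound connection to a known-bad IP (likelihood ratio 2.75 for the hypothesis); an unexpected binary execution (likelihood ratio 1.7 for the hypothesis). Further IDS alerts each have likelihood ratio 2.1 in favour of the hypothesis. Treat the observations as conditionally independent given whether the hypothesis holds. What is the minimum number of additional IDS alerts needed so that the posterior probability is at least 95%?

Prior odds = 3/47.
Combined Bayes factor of the evidence already in hand = 2.75 × 1.7 = 4.675.
Odds after that evidence = (3/47) × 4.675 = 561/1880.
Target odds = 0.95/0.05 = 19.
Need 2.1ⁿ ≥ 19 ÷ (561/1880) = 35720/561.
2.1⁵ = 4084101/100000 falls short of 35720/561 but 2.1⁶ = 85766121/1000000 reaches it, so n = 6.

6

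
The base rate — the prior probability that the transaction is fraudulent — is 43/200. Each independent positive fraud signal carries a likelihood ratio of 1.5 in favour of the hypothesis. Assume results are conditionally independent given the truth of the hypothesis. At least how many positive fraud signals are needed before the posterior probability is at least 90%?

Prior odds = 0.215/0.785 = 43/157.
Likelihood ratio per positive fraud signal = 1.5.
Target posterior odds = 0.9/0.1 = 9.
Require 1.5ⁿ ≥ 9 ÷ (43/157) = 1413/43.
1.5⁸ = 25.62890625 falls short of 1413/43 but 1.5⁹ = 19683/512 reaches it, so n = 9.

9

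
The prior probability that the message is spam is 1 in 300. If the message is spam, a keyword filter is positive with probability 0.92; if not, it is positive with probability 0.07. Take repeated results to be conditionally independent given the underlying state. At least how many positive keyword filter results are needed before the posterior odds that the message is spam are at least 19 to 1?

Prior odds = (1/300)/(299/300) = 1/299.
Likelihood ratio of a positive = 0.92/0.07 = 92/7.
Target odds = 19.
Require (92/7)ⁿ ≥ 19 ÷ (1/299) = 5681.
(92/7)³ = 778688/343 falls short of 5681 but (92/7)⁴ = 71639296/2401 reaches it, so n = 4.

4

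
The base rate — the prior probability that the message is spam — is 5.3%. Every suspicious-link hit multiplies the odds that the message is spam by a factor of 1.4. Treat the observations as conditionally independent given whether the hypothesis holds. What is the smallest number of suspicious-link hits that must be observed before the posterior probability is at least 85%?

Prior odds: 0.053 ÷ 0.947 = 53/947.
Likelihood ratio per suspicious-link hit = 1.4.
Target posterior odds = 0.85/0.15 = 17/3.
Need (53/947) × 1.4ⁿ ≥ 17/3, i.e. 1.4ⁿ ≥ 16099/159.
1.4¹³ ≈79.3715 falls short of 16099/159 but 1.4¹⁴ ≈111.12 reaches it, so n = 14.

14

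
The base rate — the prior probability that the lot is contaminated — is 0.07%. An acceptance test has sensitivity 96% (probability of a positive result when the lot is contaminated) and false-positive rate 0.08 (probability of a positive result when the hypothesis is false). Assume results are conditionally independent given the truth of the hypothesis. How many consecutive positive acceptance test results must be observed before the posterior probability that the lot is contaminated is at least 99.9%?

Prior odds: 0.0007 ÷ 0.9993 = 7/9993.
Likelihood ratio of a positive result = 0.96/0.08 = 12.
Target odds: 0.999 ÷ 0.001 = 999.
Need (7/9993) × 12ⁿ ≥ 999, i.e. 12ⁿ ≥ 9983007/7.
12⁵ = 248832 falls short of 9983007/7 but 12⁶ = 2985984 reaches it, so n = 6.

6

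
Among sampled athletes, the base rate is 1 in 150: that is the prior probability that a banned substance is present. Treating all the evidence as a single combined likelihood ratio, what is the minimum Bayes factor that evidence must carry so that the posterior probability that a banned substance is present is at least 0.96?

Prior odds = (1/150)/(149/150) = 1/149.
Target odds = 0.96/0.04 = 24.
Required Bayes factor = 24 ÷ (1/149) = 3576.

3576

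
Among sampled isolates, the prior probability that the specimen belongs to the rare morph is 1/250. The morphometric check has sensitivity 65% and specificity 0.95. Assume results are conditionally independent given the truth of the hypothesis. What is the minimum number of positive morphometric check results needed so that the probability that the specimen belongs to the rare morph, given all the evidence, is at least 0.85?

Prior odds: 0.004 ÷ 0.996 = 1/249.
False-positive rate = 1 − 0.95 = 0.05; likelihood ratio of a positive = 0.65/0.05 = 13.
Target odds: 0.85 ÷ 0.15 = 17/3.
Require 13ⁿ ≥ 17/3 ÷ (1/249) = 1411.
13² = 169 falls short of 1411 but 13³ = 2197 reaches it, so n = 3.

3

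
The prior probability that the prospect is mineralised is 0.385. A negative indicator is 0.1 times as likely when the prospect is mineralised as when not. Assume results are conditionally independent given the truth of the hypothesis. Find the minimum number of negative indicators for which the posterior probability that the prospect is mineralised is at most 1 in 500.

3

Prior odds = 0.385/0.615 = 77/123.
Likelihood ratio per negative indicator = 0.1.
Target posterior odds = 0.002/0.998 = 1/499.
Need (77/123) × 0.1ⁿ ≤ 1/499, i.e. 0.1ⁿ ≤ 123/38423.
0.1² = 0.01 is still above 123/38423 but 0.1³ = 0.001 is at or below it, so n = 3.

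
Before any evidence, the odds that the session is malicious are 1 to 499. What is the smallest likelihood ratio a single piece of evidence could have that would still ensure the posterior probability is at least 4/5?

Prior odds = 1/499.
Target odds = 0.8/0.2 = 4.
Required Bayes factor = 4 ÷ (1/499) = 1996.

1996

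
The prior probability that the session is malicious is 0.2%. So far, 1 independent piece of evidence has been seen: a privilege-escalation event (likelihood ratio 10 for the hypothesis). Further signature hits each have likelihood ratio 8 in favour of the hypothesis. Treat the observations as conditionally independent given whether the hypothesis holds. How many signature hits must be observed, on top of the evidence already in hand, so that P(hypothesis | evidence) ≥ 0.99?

Prior odds = 0.002/0.998 = 1/499.
Bayes factor of the evidence already in hand = 10.
Odds after that evidence = (1/499) × 10 = 10/499.
Target odds = 0.99/0.01 = 99.
Need 8ⁿ ≥ 99 ÷ (10/499) = 4940.1.
8⁴ = 4096 falls short of 4940.1 but 8⁵ = 32768 reaches it, so n = 5.

5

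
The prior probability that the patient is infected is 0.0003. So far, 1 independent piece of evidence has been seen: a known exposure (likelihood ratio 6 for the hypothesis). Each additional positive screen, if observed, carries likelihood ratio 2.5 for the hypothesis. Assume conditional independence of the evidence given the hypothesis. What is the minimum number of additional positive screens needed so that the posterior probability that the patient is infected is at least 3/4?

9

Prior odds = 0.0003/0.9997 = 3/9997.
Bayes factor of the evidence already in hand = 6.
Odds after that evidence = (3/9997) × 6 = 18/9997.
Target odds = 0.75/0.25 = 3.
Need 2.5ⁿ ≥ 3 ÷ (18/9997) = 9997/6.
2.5⁸ = 390625/256 falls short of 9997/6 but 2.5⁹ = 1953125/512 reaches it, so n = 9.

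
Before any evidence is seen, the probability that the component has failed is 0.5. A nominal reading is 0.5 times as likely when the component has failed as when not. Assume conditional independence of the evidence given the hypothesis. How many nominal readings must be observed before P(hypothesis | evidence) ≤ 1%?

Prior odds: 0.5 ÷ 0.5 = 1.
Likelihood ratio per nominal reading = 0.5.
Target posterior odds = 0.01/0.99 = 1/99.
Need 1 × 0.5ⁿ ≤ 1/99, i.e. 0.5ⁿ ≤ 1/99.
0.5⁶ = 0.015625 is still above 1/99 but 0.5⁷ = 0.0078125 is at or below it, so n = 7.

7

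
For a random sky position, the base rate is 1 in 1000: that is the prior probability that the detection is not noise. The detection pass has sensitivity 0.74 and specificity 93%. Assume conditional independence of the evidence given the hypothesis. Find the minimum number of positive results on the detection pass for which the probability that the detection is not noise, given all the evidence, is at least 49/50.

5

Prior odds = 0.001/0.999 = 1/999.
False-positive rate = 1 − 0.93 = 0.07; likelihood ratio of a positive = 0.74/0.07 = 74/7.
Target odds: 0.98 ÷ 0.02 = 49.
Require (74/7)ⁿ ≥ 49 ÷ (1/999) = 48951.
(74/7)⁴ = 29986576/2401 falls short of 48951 but (74/7)⁵ ≈132029 reaches it, so n = 5.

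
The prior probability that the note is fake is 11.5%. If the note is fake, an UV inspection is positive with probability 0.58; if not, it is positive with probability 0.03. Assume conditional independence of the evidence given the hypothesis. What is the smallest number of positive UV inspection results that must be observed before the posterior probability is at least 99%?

3

Prior odds: 0.115 ÷ 0.885 = 23/177.
Likelihood ratio of a positive = 0.58/0.03 = 58/3.
Target odds: 0.99 ÷ 0.01 = 99.
Require (58/3)ⁿ ≥ 99 ÷ (23/177) = 17523/23.
(58/3)² = 3364/9 falls short of 17523/23 but (58/3)³ = 195112/27 reaches it, so n = 3.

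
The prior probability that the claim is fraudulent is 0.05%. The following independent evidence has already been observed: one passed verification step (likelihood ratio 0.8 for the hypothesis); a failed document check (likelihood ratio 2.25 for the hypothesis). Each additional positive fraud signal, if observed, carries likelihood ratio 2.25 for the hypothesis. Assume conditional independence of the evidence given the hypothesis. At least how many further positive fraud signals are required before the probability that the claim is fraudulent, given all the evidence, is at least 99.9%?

Prior odds = 0.0005/0.9995 = 1/1999.
Combined Bayes factor of the evidence already in hand = 0.8 × 2.25 = 1.8.
Odds after that evidence = (1/1999) × 1.8 = 9/9995.
Target odds = 0.999/0.001 = 999.
Need 2.25ⁿ ≥ 999 ÷ (9/9995) = 1109445.
2.25¹⁷ ≈970740 falls short of 1109445 but 2.25¹⁸ ≈2.18416e+06 reaches it, so n = 18.

18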